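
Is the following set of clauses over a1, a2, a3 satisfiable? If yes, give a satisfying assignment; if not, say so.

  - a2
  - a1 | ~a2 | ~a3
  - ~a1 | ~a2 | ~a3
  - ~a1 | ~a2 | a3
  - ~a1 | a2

a1 = False, a2 = True, a3 = False

Unit clause (a2) forces a2 = True.
Set a1 = False.
  then (a1 | ~a2 | ~a3) forces a3 = False.
All clauses satisfied.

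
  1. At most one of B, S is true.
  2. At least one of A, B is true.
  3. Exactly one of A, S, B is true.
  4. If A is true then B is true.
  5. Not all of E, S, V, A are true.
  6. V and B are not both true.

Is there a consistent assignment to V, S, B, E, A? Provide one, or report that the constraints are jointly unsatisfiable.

V: False, S: False, B: True, E: False, A: False

  (1) {B, S}: 1 true — at most one ✓
  (2) {A, B}: 1 true — at least one ✓
  (3) {A, S, B}: 1 true — exactly one ✓
  (4) A=F ⇒ B: vacuous ✓
  (5) {E, S, V, A}: 0/4 true — not all ✓
  (6) V=F, B=T — not both ✓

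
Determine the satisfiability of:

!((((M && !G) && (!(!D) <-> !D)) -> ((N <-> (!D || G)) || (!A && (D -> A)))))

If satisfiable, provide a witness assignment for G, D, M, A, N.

Unsatisfiable — no assignment works.

Case D = True: the formula becomes !((False -> ((N <-> G) || (!A && A)))) = False.
Case D = False: the formula becomes !((False -> (N || !A))) = False.
Both cases fail — unsatisfiable.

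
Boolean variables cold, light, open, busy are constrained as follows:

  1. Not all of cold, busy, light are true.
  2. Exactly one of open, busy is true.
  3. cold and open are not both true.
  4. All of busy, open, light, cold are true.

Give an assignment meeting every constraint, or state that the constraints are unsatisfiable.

No satisfying assignment exists.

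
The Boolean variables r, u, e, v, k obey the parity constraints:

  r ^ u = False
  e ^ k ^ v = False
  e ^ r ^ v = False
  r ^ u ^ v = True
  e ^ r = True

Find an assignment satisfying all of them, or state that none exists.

r = True, u = True, e = False, v = True, k = True

r ^ u = T ^ T = False ✓
e ^ k ^ v = F ^ T ^ T = False ✓
e ^ r ^ v = F ^ T ^ T = False ✓
r ^ u ^ v = T ^ T ^ T = True ✓
e ^ r = F ^ T = True ✓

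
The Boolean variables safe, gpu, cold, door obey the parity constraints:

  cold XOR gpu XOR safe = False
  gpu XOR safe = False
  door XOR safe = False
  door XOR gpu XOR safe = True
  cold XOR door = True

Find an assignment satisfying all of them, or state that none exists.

safe: True, gpu: True, cold: False, door: True

cold XOR gpu XOR safe = F XOR T XOR T = False ✓
gpu XOR safe = T XOR T = False ✓
door XOR safe = T XOR T = False ✓
door XOR gpu XOR safe = T XOR T XOR T = True ✓
cold XOR door = F XOR T = True ✓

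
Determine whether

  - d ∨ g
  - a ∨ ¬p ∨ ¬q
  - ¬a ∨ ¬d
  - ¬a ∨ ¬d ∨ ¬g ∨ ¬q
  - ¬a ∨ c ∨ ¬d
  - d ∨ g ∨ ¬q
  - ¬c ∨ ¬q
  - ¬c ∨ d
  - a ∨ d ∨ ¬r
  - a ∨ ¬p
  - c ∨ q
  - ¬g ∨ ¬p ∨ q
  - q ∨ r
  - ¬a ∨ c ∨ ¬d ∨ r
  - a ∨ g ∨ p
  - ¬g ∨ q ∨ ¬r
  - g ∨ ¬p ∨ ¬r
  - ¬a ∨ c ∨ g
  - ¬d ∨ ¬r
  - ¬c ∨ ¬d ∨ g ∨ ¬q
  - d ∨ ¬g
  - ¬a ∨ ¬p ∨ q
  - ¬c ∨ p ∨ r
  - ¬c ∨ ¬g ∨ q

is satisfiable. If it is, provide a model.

Try p = True:
  (a ∨ ¬p) forces a = True.
  (¬a ∨ ¬d) forces d = False.
  (d ∨ g) forces g = True.
  clause (d ∨ ¬g) is falsified — backtrack.
So p = False.
Try q = False:
  (c ∨ q) forces c = True.
  (¬c ∨ d) forces d = True.
  (¬a ∨ ¬d) forces a = False.
  (q ∨ r) forces r = True.
  clause (¬d ∨ ¬r) is falsified — backtrack.
So q = True.
  then (¬c ∨ ¬q) forces c = False.
Set g = True.
  then (d ∨ ¬g) forces d = True.
  then (¬a ∨ ¬d) forces a = False.
  then (¬d ∨ ¬r) forces r = False.
All clauses satisfied.

p=F; q=T; g=T; a=F; d=T; r=F; c=F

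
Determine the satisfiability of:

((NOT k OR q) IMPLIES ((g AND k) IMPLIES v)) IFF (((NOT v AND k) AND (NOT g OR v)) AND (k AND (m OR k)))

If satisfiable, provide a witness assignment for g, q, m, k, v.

g = False, q = False, m = True, k = True, v = False

  ((NOT k OR q) IMPLIES ((g AND k) IMPLIES v)) IFF (((NOT v AND k) AND (NOT g OR v)) AND (k AND (m OR k))) = True
    (NOT k OR q) IMPLIES ((g AND k) IMPLIES v) = True
      NOT k OR q = False
        NOT k = False
      (g AND k) IMPLIES v = True
        g AND k = False
    ((NOT v AND k) AND (NOT g OR v)) AND (k AND (m OR k)) = True
      (NOT v AND k) AND (NOT g OR v) = True
        NOT v AND k = True
          NOT v = True
        NOT g OR v = True
          NOT g = True
      k AND (m OR k) = True
        m OR k = True
The formula evaluates to True.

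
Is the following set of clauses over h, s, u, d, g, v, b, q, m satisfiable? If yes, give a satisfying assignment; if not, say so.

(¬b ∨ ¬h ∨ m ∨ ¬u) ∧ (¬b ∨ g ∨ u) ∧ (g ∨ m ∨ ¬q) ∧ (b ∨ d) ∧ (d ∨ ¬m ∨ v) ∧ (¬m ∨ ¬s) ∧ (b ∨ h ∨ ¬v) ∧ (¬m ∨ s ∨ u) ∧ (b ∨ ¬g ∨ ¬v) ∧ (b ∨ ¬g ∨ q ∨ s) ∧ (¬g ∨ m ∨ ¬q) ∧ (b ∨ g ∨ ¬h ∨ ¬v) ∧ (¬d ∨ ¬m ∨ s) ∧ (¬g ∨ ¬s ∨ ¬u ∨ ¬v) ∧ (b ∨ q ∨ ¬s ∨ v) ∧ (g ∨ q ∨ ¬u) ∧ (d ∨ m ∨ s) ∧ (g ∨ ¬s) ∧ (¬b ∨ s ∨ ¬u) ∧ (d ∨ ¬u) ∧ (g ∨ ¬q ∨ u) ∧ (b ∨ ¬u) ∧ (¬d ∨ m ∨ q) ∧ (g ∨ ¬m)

Set h = True.
Set s = True.
  then (¬m ∨ ¬s) forces m = False.
  then (g ∨ ¬s) forces g = True.
  then (¬g ∨ m ∨ ¬q) forces q = False.
  then (¬d ∨ m ∨ q) forces d = False.
  then (b ∨ d) forces b = True.
  then (d ∨ ¬u) forces u = False.
Set v = True.
All clauses satisfied.

h=T, s=T, u=F, d=F, g=T, v=T, b=T, q=F, m=F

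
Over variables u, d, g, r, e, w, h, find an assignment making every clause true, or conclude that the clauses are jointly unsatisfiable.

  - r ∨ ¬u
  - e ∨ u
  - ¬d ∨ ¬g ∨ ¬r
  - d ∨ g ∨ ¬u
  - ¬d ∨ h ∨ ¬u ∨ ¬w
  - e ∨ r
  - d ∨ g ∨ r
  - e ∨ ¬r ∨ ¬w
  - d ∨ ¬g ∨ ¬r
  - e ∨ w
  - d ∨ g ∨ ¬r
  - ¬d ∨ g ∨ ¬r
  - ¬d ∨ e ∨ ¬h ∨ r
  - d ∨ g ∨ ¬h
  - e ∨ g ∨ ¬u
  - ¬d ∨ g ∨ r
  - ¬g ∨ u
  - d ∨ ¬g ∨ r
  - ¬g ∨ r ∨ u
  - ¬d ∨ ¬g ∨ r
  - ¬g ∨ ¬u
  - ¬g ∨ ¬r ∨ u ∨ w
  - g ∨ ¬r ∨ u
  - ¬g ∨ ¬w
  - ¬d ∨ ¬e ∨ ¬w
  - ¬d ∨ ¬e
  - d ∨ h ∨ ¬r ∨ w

Case u = True:
  (r ∨ ¬u) forces r = True.
  (¬g ∨ ¬u) forces g = False.
  (d ∨ g ∨ ¬u) forces d = True.
  Clause (¬d ∨ g ∨ ¬r) is falsified — contradiction.
Case u = False:
  (e ∨ u) forces e = True.
  (¬g ∨ u) forces g = False.
  (g ∨ ¬r ∨ u) forces r = False.
  (d ∨ g ∨ r) forces d = True.
  Clause (¬d ∨ g ∨ r) is falsified — contradiction.
Both cases fail, so the formula is unsatisfiable.

The formula is unsatisfiable.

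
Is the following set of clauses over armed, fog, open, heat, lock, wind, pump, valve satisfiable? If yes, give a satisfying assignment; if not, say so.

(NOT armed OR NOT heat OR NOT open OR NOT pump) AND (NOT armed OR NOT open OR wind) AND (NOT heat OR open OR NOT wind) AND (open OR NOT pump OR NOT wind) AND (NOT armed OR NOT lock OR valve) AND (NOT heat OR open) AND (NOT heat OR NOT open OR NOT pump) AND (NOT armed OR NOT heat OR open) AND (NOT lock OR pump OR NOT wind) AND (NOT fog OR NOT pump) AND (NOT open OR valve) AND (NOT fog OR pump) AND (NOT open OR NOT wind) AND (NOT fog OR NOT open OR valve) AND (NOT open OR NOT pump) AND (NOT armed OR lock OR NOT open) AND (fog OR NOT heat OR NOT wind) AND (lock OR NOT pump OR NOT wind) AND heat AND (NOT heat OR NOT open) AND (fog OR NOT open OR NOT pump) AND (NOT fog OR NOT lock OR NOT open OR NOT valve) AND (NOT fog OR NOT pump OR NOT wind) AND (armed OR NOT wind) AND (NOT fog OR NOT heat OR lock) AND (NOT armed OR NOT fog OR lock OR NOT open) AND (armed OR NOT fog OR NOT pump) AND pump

Case heat = True:
  (NOT heat OR open) forces open = True.
  Clause (NOT heat OR NOT open) is falsified — contradiction.
Case heat = False:
  Clause (heat) is falsified — contradiction.
Both cases fail, so the formula is unsatisfiable.

No satisfying assignment exists.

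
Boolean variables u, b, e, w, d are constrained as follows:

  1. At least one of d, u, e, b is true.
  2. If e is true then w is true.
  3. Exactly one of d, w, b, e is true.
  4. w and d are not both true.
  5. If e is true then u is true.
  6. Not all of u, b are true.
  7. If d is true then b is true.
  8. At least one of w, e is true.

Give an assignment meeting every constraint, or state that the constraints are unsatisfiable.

u=T, b=F, e=F, w=T, d=F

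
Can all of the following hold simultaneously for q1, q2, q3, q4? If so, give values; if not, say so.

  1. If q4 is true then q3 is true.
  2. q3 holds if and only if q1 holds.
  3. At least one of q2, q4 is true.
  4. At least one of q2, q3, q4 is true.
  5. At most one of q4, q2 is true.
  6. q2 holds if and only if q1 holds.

q1 = True; q2 = True; q3 = True; q4 = False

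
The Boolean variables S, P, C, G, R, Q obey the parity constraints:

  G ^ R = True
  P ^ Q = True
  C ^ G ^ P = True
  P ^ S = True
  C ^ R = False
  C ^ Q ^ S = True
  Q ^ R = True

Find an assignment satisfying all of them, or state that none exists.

UNSATISFIABLE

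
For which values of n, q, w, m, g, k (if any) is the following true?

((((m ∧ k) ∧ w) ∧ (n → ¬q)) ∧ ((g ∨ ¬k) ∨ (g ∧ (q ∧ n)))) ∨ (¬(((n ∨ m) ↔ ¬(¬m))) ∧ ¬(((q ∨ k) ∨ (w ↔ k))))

n: True, q: False, w: True, m: False, g: False, k: False

  ((((m ∧ k) ∧ w) ∧ (n → ¬q)) ∧ ((g ∨ ¬k) ∨ (g ∧ (q ∧ n)))) ∨ (¬(((n ∨ m) ↔ ¬(¬m))) ∧ ¬(((q ∨ k) ∨ (w ↔ k)))) = True
    (((m ∧ k) ∧ w) ∧ (n → ¬q)) ∧ ((g ∨ ¬k) ∨ (g ∧ (q ∧ n))) = False
      ((m ∧ k) ∧ w) ∧ (n → ¬q) = False
        (m ∧ k) ∧ w = False
          m ∧ k = False
        n → ¬q = True
          ¬q = True
      (g ∨ ¬k) ∨ (g ∧ (q ∧ n)) = True
        g ∨ ¬k = True
          ¬k = True
        g ∧ (q ∧ n) = False
          q ∧ n = False
    ¬(((n ∨ m) ↔ ¬(¬m))) ∧ ¬(((q ∨ k) ∨ (w ↔ k))) = True
      ¬(((n ∨ m) ↔ ¬(¬m))) = True
        (n ∨ m) ↔ ¬(¬m) = False
          n ∨ m = True
          ¬(¬m) = False
            ¬m = True
      ¬(((q ∨ k) ∨ (w ↔ k))) = True
        (q ∨ k) ∨ (w ↔ k) = False
          q ∨ k = False
          w ↔ k = False
The formula evaluates to True.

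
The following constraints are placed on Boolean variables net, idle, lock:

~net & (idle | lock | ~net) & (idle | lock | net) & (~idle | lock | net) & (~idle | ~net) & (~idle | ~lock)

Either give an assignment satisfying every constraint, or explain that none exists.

net = False, idle = False, lock = True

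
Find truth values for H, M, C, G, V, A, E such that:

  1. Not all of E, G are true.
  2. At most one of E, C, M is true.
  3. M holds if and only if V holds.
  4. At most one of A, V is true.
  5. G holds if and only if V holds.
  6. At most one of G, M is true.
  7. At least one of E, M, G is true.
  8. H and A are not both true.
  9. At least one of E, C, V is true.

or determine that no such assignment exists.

H = False; M = False; C = False; G = False; V = False; A = False; E = True

  (1) {E, G}: 1/2 true — not all ✓
  (2) {E, C, M}: 1 true — at most one ✓
  (3) M=F, V=F — same ✓
  (4) {A, V}: 0 true — at most one ✓
  (5) G=F, V=F — same ✓
  (6) {G, M}: 0 true — at most one ✓
  (7) {E, M, G}: 1 true — at least one ✓
  (8) H=F, A=F — not both ✓
  (9) {E, C, V}: 1 true — at least one ✓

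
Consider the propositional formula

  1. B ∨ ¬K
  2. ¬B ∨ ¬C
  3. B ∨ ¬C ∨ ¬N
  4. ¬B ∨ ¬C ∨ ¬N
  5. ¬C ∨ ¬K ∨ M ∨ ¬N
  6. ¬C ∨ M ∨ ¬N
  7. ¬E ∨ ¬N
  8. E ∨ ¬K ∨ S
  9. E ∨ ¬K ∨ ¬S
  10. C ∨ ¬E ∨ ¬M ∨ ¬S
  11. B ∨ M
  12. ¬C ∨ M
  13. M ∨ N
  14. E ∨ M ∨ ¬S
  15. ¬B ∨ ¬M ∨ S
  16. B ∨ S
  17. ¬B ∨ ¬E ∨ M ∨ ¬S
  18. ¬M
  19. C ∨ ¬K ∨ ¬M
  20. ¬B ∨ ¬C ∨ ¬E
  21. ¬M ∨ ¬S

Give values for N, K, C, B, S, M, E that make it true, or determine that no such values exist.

N=T; K=F; C=F; B=T; S=F; M=F; E=F

Unit clause (¬M) forces M = False.
In (B ∨ M) only B is left, so B = True.
In (¬C ∨ M) only ¬C is left, so C = False.
In (M ∨ N) only N is left, so N = True.
In (¬E ∨ ¬N) only ¬E is left, so E = False.
In (E ∨ M ∨ ¬S) only ¬S is left, so S = False.
In (E ∨ ¬K ∨ S) only ¬K is left, so K = False.
All clauses satisfied.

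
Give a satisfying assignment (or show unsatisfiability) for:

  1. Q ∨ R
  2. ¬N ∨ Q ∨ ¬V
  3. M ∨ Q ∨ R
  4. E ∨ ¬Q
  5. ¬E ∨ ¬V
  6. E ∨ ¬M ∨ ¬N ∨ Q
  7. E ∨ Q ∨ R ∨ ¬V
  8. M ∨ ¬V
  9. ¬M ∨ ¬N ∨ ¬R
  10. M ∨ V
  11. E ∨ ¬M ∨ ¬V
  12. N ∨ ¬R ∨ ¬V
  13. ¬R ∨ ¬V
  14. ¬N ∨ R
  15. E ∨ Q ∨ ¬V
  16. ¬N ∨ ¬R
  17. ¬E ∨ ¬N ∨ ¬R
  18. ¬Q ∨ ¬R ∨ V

Q = False, V = False, R = True, M = True, E = True, N = False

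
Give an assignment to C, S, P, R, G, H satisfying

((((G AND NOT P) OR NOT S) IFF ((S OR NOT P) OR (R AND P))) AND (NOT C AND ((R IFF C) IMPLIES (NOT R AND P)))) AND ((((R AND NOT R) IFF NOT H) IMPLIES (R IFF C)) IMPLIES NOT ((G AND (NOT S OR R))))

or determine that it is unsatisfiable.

C=F; S=F; P=F; R=T; G=T; H=T

  (((G AND NOT P) OR NOT S) IFF ((S OR NOT P) OR (R AND P))) AND (NOT C AND ((R IFF C) IMPLIES (NOT R AND P))) = True
    ((G AND NOT P) OR NOT S) IFF ((S OR NOT P) OR (R AND P)) = True
      (G AND NOT P) OR NOT S = True
        G AND NOT P = True
          NOT P = True
        NOT S = True
      (S OR NOT P) OR (R AND P) = True
        S OR NOT P = True
          NOT P = True
        R AND P = False
    NOT C AND ((R IFF C) IMPLIES (NOT R AND P)) = True
      NOT C = True
      (R IFF C) IMPLIES (NOT R AND P) = True
        R IFF C = False
        NOT R AND P = False
          NOT R = False
  (((R AND NOT R) IFF NOT H) IMPLIES (R IFF C)) IMPLIES NOT ((G AND (NOT S OR R))) = True
    ((R AND NOT R) IFF NOT H) IMPLIES (R IFF C) = False
      (R AND NOT R) IFF NOT H = True
        R AND NOT R = False
          NOT R = False
        NOT H = False
      R IFF C = False
    NOT ((G AND (NOT S OR R))) = False
      G AND (NOT S OR R) = True
        NOT S OR R = True
          NOT S = True
Both conjuncts True, so the formula holds.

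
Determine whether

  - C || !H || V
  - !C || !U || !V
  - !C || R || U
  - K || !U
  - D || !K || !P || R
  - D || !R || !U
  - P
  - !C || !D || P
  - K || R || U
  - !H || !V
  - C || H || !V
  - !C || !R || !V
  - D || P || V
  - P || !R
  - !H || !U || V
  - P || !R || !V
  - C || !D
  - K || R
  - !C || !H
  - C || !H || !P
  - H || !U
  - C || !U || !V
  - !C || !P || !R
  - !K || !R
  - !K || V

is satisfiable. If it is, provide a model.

Unit clause (P) forces P = True.
Try H = True:
  (!H || !V) forces V = False.
  (C || !H || V) forces C = True.
  clause (!C || !H) is falsified — backtrack.
So H = False.
  then (H || !U) forces U = False.
Set K = False.
  then (K || R || U) forces R = True.
  then (!C || !P || !R) forces C = False.
  then (C || H || !V) forces V = False.
  then (C || !D) forces D = False.
All clauses satisfied.

H = False, K = False, V = False, D = False, C = False, P = True, R = True, U = False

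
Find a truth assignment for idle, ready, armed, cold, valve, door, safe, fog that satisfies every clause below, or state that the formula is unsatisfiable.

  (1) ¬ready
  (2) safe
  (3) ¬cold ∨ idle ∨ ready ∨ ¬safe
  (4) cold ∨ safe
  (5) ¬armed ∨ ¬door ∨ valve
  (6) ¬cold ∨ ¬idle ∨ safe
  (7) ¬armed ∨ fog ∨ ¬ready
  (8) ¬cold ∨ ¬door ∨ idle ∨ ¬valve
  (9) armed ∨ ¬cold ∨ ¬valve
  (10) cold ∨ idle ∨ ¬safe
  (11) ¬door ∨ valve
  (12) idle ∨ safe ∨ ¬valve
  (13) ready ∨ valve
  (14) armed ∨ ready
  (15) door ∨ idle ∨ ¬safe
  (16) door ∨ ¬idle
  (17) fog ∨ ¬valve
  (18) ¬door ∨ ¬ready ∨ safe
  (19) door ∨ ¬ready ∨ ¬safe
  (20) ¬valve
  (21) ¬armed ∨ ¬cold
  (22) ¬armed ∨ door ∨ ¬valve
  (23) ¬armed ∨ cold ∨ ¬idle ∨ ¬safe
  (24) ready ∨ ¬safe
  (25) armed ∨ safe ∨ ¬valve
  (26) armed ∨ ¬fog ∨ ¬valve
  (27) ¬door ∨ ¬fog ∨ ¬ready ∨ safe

Case ready = True:
  Clause (¬ready) is falsified — contradiction.
Case ready = False:
  (safe) forces safe = True.
  Clause (ready ∨ ¬safe) is falsified — contradiction.
Both cases fail, so the formula is unsatisfiable.

UNSATISFIABLE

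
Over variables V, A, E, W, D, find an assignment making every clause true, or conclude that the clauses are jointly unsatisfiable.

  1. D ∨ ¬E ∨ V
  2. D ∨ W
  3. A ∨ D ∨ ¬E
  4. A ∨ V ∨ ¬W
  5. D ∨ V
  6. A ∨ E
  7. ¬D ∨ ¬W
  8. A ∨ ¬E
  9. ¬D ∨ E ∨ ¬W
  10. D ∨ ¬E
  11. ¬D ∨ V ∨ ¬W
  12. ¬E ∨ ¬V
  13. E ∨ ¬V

V = False; A = True; E = True; W = False; D = True

Try V = True:
  (¬E ∨ ¬V) forces E = False.
  clause (E ∨ ¬V) is falsified — backtrack.
So V = False.
  then (D ∨ V) forces D = True.
  then (¬D ∨ ¬W) forces W = False.
Set A = True.
Set E = True.
All clauses satisfied.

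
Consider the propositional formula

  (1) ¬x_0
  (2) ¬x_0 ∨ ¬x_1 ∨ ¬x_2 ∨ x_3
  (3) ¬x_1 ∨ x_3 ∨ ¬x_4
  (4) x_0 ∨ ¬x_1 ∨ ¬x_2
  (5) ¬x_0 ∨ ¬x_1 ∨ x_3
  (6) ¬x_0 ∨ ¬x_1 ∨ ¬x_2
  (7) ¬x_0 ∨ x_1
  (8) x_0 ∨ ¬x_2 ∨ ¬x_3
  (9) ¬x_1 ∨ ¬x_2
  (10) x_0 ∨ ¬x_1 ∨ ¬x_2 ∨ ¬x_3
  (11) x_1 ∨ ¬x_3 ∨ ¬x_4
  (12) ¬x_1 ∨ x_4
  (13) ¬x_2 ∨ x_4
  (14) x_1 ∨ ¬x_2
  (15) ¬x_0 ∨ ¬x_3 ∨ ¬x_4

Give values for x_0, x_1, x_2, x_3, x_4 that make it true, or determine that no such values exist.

Unit clause (¬x_0) forces x_0 = False.
Set x_1 = False.
  then (x_1 ∨ ¬x_2) forces x_2 = False.
Set x_3 = False.
Set x_4 = True.
All clauses satisfied.

x_0 = False, x_1 = False, x_2 = False, x_3 = False, x_4 = True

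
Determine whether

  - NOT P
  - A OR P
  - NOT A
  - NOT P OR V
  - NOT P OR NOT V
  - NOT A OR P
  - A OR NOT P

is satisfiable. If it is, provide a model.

The formula is unsatisfiable.

Case P = True:
  Clause (NOT P) is falsified — contradiction.
Case P = False:
  (A OR P) forces A = True.
  Clause (NOT A) is falsified — contradiction.
Both cases fail, so the formula is unsatisfiable.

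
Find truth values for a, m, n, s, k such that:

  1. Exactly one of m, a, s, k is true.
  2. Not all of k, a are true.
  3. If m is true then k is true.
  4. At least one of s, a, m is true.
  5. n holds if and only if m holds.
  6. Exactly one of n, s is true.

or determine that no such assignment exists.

a: False, m: False, n: False, s: True, k: False

  (1) {m, a, s, k}: 1 true — exactly one ✓
  (2) {k, a}: 0/2 true — not all ✓
  (3) m=F ⇒ k: vacuous ✓
  (4) {s, a, m}: 1 true — at least one ✓
  (5) n=F, m=F — same ✓
  (6) {n, s}: 1 true — exactly one ✓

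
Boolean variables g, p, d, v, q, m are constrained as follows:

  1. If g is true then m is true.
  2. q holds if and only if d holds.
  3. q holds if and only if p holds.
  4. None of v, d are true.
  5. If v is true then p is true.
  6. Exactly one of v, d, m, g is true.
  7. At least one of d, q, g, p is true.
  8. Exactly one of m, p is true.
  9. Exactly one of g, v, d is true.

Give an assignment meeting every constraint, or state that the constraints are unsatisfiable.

Case g = True:
  (1) with g=T forces m = True.
  Constraint (6) is violated (m=T, g=T) — contradiction.
Case g = False:
  (4) forces v = False.
  (4) forces d = False.
  Constraint (9) is violated (g=F, v=F, d=F) — contradiction.
Both cases fail — unsatisfiable.

Unsatisfiable — no assignment works.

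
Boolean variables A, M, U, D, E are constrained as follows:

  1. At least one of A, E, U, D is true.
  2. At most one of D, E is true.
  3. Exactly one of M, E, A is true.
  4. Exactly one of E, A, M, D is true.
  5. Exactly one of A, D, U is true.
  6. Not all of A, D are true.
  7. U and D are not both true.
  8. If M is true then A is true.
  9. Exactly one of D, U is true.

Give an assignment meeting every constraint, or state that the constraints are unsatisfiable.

A = False, M = False, U = True, D = False, E = True

  (1) {A, E, U, D}: 2 true — at least one ✓
  (2) {D, E}: 1 true — at most one ✓
  (3) {M, E, A}: 1 true — exactly one ✓
  (4) {E, A, M, D}: 1 true — exactly one ✓
  (5) {A, D, U}: 1 true — exactly one ✓
  (6) {A, D}: 0/2 true — not all ✓
  (7) U=T, D=F — not both ✓
  (8) M=F ⇒ A: vacuous ✓
  (9) {D, U}: 1 true — exactly one ✓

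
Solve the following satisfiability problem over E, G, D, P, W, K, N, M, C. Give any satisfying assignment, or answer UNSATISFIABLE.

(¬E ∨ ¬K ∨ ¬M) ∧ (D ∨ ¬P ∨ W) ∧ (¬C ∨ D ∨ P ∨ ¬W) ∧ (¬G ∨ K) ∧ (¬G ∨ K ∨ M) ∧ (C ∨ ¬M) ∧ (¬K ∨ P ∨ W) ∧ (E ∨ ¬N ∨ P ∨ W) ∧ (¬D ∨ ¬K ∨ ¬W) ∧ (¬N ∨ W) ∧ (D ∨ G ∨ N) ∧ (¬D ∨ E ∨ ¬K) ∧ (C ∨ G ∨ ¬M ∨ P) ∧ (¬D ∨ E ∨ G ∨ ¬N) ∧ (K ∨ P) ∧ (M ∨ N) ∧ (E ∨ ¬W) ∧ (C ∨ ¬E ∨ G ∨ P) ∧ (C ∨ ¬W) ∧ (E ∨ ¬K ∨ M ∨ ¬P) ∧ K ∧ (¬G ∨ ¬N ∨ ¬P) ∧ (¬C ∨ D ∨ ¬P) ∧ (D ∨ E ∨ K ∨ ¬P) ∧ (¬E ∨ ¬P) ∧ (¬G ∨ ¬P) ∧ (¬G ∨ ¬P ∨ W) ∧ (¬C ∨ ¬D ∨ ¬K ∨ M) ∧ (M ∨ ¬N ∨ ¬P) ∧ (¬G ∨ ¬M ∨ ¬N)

Case P = True:
  (K) forces K = True.
  (¬E ∨ ¬P) forces E = False.
  (¬D ∨ E ∨ ¬K) forces D = False.
  (D ∨ ¬P ∨ W) forces W = True.
  Clause (E ∨ ¬W) is falsified — contradiction.
Case P = False:
  (K ∨ P) forces K = True.
  (¬K ∨ P ∨ W) forces W = True.
  (¬D ∨ ¬K ∨ ¬W) forces D = False.
  (¬C ∨ D ∨ P ∨ ¬W) forces C = False.
  Clause (C ∨ ¬W) is falsified — contradiction.
Both cases fail, so the formula is unsatisfiable.

Unsatisfiable — no assignment works.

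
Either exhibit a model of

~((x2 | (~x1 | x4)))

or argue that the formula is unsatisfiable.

x1 = True, x2 = False, x4 = False

  ~((x2 | (~x1 | x4))) = True
    x2 | (~x1 | x4) = False
      ~x1 | x4 = False
        ~x1 = False
The formula evaluates to True.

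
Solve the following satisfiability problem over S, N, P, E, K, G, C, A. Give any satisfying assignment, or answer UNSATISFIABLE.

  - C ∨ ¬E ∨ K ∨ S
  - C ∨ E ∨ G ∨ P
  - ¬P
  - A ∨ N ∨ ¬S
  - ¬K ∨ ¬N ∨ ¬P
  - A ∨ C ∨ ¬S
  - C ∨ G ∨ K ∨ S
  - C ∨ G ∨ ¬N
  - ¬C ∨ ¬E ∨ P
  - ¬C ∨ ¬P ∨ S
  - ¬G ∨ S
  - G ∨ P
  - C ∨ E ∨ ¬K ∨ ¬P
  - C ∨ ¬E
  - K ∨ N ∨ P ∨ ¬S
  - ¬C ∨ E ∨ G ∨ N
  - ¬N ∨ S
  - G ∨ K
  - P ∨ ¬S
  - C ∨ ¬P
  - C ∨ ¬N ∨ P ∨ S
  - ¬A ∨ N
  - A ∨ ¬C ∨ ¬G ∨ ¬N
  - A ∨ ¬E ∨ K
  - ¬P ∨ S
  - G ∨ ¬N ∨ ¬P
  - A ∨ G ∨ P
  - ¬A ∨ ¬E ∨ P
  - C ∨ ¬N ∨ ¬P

UNSATISFIABLE

Case P = True:
  Clause (¬P) is falsified — contradiction.
Case P = False:
  (G ∨ P) forces G = True.
  (¬G ∨ S) forces S = True.
  Clause (P ∨ ¬S) is falsified — contradiction.
Both cases fail, so the formula is unsatisfiable.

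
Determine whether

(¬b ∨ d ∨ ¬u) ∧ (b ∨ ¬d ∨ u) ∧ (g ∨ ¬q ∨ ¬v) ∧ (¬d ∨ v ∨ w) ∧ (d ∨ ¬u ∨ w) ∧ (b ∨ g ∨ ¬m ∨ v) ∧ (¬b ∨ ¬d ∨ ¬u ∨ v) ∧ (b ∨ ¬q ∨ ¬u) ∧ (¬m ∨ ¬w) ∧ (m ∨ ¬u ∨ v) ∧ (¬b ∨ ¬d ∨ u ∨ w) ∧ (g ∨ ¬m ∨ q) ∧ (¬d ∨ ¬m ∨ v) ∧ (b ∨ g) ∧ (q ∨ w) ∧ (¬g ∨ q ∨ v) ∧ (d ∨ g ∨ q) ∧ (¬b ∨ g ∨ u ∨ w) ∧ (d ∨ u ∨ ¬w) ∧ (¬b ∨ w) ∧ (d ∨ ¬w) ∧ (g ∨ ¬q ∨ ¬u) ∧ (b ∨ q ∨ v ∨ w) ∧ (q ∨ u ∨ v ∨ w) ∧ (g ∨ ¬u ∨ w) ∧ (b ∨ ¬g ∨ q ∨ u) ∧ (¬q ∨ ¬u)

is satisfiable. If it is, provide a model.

Set b = False.
  then (b ∨ g) forces g = True.
Set u = True.
  then (b ∨ ¬q ∨ ¬u) forces q = False.
  then (q ∨ w) forces w = True.
  then (¬g ∨ q ∨ v) forces v = True.
  then (d ∨ ¬w) forces d = True.
  then (¬m ∨ ¬w) forces m = False.
All clauses satisfied.

b = False; u = True; g = True; d = True; w = True; m = False; q = False; v = True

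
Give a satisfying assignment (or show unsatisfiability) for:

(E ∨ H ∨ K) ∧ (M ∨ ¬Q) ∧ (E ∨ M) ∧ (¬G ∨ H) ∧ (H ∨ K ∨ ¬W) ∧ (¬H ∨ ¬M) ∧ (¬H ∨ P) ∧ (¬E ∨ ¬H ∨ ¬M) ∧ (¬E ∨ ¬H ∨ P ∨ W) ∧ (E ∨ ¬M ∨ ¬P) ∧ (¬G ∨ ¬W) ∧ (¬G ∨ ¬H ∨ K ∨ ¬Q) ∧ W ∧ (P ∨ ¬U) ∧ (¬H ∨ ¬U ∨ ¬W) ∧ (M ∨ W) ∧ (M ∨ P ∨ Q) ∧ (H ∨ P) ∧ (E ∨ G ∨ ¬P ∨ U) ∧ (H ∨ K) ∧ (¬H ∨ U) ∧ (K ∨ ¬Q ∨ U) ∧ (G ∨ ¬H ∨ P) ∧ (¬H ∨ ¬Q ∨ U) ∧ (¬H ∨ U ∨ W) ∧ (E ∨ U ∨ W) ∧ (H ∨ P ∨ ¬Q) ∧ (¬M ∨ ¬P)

Unit clause (W) forces W = True.
In (¬G ∨ ¬W) only ¬G is left, so G = False.
Try P = False:
  (¬H ∨ P) forces H = False.
  clause (H ∨ P) is falsified — backtrack.
So P = True.
  then (¬M ∨ ¬P) forces M = False.
  then (M ∨ ¬Q) forces Q = False.
  then (E ∨ M) forces E = True.
Set U = True.
  then (¬H ∨ ¬U ∨ ¬W) forces H = False.
  then (H ∨ K) forces K = True.
All clauses satisfied.

P = True, U = True, K = True, G = False, E = True, W = True, Q = False, M = False, H = False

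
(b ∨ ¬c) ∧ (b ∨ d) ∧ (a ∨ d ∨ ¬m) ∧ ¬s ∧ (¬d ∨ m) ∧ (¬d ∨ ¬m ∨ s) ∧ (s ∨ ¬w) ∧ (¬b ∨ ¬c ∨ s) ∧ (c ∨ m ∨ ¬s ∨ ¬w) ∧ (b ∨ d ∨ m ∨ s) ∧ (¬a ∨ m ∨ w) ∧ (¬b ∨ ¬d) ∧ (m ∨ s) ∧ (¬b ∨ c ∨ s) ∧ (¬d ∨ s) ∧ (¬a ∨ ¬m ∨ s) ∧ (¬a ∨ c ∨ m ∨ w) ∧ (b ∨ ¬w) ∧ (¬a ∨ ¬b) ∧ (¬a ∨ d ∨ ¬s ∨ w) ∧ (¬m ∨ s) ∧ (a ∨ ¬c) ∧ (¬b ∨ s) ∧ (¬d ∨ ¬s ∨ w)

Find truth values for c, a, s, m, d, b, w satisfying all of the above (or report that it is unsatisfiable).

UNSATISFIABLE

Case s = True:
  Clause (¬s) is falsified — contradiction.
Case s = False:
  (s ∨ ¬w) forces w = False.
  (m ∨ s) forces m = True.
  Clause (¬m ∨ s) is falsified — contradiction.
Both cases fail, so the formula is unsatisfiable.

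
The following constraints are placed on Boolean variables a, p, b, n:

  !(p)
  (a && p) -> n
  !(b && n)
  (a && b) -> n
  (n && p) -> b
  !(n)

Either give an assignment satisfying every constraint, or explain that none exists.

Unit clause (!n) forces n = False.
Unit clause (!p) forces p = False.
Set a = False.
Set b = True.
All clauses satisfied.

a = False; p = False; b = True; n = False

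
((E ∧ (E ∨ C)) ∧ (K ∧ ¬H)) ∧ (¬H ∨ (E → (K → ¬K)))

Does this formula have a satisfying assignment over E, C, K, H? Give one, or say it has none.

E=T, C=F, K=T, H=F

  (E ∧ (E ∨ C)) ∧ (K ∧ ¬H) = True
    E ∧ (E ∨ C) = True
      E ∨ C = True
    K ∧ ¬H = True
      ¬H = True
  ¬H ∨ (E → (K → ¬K)) = True
    ¬H = True
    E → (K → ¬K) = False
      K → ¬K = False
        ¬K = False
Both conjuncts True, so the formula holds.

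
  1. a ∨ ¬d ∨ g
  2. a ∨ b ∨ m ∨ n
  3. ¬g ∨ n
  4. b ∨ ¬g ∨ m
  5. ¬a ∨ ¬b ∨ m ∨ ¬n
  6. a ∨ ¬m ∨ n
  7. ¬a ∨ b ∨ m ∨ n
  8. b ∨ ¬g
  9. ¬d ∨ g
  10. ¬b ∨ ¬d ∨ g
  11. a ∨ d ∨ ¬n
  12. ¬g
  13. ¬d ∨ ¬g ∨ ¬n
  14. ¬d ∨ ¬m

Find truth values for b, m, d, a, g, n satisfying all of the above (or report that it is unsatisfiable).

Unit clause (¬g) forces g = False.
In (¬d ∨ g) only ¬d is left, so d = False.
Set b = True.
Set m = True.
Try a = False:
  (a ∨ ¬m ∨ n) forces n = True.
  clause (a ∨ d ∨ ¬n) is falsified — backtrack.
So a = True.
Set n = True.
All clauses satisfied.

b = True, m = True, d = False, a = True, g = False, n = True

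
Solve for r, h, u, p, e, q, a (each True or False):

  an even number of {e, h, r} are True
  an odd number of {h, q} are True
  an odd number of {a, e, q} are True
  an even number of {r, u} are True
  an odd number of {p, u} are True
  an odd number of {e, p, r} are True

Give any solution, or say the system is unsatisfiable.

r = False, h = False, u = False, p = True, e = False, q = True, a = False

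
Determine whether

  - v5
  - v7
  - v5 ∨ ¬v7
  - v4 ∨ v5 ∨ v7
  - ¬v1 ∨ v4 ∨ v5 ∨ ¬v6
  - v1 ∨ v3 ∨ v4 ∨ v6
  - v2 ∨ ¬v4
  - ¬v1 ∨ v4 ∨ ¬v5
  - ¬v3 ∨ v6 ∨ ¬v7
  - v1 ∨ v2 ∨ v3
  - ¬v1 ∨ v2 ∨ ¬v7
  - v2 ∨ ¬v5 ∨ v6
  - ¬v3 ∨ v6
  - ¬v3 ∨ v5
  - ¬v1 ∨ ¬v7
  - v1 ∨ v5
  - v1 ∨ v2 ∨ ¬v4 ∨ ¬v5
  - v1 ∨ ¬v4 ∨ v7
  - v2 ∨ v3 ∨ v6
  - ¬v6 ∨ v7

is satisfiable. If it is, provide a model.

v1 = False, v2 = True, v3 = False, v4 = True, v5 = True, v6 = False, v7 = True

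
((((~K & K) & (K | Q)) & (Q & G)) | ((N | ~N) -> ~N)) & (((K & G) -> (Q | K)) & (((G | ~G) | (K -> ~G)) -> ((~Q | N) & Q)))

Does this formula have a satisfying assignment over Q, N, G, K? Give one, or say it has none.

Unsatisfiable — no assignment works.

Case K = True: the formula simplifies to ((N | ~N) -> ~N) & (((G | ~G) | ~G) -> ((~Q | N) & Q)).
  N = True: the conjunct (N | ~N) -> ~N becomes (True | False) -> ~True = False.
  N = False: simplifies to ((G | ~G) | ~G) -> (~Q & Q).
    G = True: simplifies to ~Q & Q.
      Q = True: the conjunct ~Q is False.
      Q = False: the conjunct Q is False.
    G = False: simplifies to ~Q & Q.
      Q = True: the conjunct ~Q is False.
      Q = False: the conjunct Q is False.
Case K = False: the formula simplifies to ((N | ~N) -> ~N) & ((~Q | N) & Q).
  N = True: the conjunct (N | ~N) -> ~N becomes (True | False) -> ~True = False.
  N = False: simplifies to ~Q & Q.
    Q = True: the conjunct ~Q is False.
    Q = False: the conjunct Q is False.
Both cases fail — unsatisfiable.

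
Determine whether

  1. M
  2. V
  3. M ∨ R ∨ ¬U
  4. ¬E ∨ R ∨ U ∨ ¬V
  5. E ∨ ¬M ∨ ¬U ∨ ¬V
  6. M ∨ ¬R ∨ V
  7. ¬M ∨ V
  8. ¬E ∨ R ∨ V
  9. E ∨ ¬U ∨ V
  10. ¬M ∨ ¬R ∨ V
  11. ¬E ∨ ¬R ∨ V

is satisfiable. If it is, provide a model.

Unit clause (M) forces M = True.
Unit clause (V) forces V = True.
Set R = True.
Set E = False.
  then (E ∨ ¬M ∨ ¬U ∨ ¬V) forces U = False.
All clauses satisfied.

V = True; R = True; M = True; E = False; U = False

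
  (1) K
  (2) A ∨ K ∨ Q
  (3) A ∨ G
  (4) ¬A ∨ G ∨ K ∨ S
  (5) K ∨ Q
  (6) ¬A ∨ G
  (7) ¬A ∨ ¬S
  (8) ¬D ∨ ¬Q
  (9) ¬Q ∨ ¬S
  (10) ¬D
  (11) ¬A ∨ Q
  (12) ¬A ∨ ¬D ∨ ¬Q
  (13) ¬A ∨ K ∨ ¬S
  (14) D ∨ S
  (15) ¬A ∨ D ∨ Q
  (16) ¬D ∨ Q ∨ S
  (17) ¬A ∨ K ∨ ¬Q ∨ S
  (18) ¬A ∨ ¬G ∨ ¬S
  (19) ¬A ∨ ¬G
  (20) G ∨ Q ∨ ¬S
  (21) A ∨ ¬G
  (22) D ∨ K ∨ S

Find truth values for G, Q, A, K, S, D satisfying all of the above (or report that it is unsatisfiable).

UNSATISFIABLE

Case A = True:
  (K) forces K = True.
  (¬A ∨ G) forces G = True.
  Clause (¬A ∨ ¬G) is falsified — contradiction.
Case A = False:
  (K) forces K = True.
  (A ∨ G) forces G = True.
  Clause (A ∨ ¬G) is falsified — contradiction.
Both cases fail, so the formula is unsatisfiable.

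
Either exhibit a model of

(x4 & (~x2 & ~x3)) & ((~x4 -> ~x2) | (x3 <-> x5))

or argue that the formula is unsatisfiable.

x2 = False, x3 = False, x4 = True, x5 = True

  x4 & (~x2 & ~x3) = True
    ~x2 & ~x3 = True
      ~x2 = True
      ~x3 = True
  (~x4 -> ~x2) | (x3 <-> x5) = True
    ~x4 -> ~x2 = True
      ~x4 = False
      ~x2 = True
    x3 <-> x5 = False
Both conjuncts True, so the formula holds.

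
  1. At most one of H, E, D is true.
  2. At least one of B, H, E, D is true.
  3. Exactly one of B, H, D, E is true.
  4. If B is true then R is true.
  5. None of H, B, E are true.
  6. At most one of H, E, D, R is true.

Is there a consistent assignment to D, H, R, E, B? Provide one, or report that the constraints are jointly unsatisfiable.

D = True, H = False, R = False, E = False, B = False

  (1) {H, E, D}: 1 true — at most one ✓
  (2) {B, H, E, D}: 1 true — at least one ✓
  (3) {B, H, D, E}: 1 true — exactly one ✓
  (4) B=F ⇒ R: vacuous ✓
  (5) {H, B, E}: 0 true — none ✓
  (6) {H, E, D, R}: 1 true — at most one ✓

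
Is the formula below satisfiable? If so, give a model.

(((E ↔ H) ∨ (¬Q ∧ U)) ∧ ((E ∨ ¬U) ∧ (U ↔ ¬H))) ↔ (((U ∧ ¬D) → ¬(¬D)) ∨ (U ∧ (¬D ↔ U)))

E = True; U = False; H = True; D = False; Q = False

  (((E ↔ H) ∨ (¬Q ∧ U)) ∧ ((E ∨ ¬U) ∧ (U ↔ ¬H))) ↔ (((U ∧ ¬D) → ¬(¬D)) ∨ (U ∧ (¬D ↔ U))) = True
    ((E ↔ H) ∨ (¬Q ∧ U)) ∧ ((E ∨ ¬U) ∧ (U ↔ ¬H)) = True
      (E ↔ H) ∨ (¬Q ∧ U) = True
        E ↔ H = True
        ¬Q ∧ U = False
          ¬Q = True
      (E ∨ ¬U) ∧ (U ↔ ¬H) = True
        E ∨ ¬U = True
          ¬U = True
        U ↔ ¬H = True
          ¬H = False
    ((U ∧ ¬D) → ¬(¬D)) ∨ (U ∧ (¬D ↔ U)) = True
      (U ∧ ¬D) → ¬(¬D) = True
        U ∧ ¬D = False
          ¬D = True
        ¬(¬D) = False
          ¬D = True
      U ∧ (¬D ↔ U) = False
        ¬D ↔ U = False
          ¬D = True
The formula evaluates to True.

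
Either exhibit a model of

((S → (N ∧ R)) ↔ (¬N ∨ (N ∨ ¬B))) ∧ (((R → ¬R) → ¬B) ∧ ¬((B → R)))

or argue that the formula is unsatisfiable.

Case R = True: the conjunct ¬((B → R)) becomes ¬((B → True)) = False.
Case R = False: the formula simplifies to (¬S ↔ (¬N ∨ (N ∨ ¬B))) ∧ (¬B ∧ ¬(¬B)).
  B = True: the conjunct ¬B is False.
  B = False: the conjunct ¬(¬B) becomes ¬(¬False) = False.
Both cases fail — unsatisfiable.

Unsatisfiable — no assignment works.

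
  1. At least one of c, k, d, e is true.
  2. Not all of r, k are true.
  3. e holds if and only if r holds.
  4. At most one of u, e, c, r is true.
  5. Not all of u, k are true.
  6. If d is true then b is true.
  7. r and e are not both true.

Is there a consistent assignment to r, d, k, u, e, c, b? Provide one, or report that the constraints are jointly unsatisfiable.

r=F, d=T, k=T, u=F, e=F, c=T, b=T

  (1) {c, k, d, e}: 3 true — at least one ✓
  (2) {r, k}: 1/2 true — not all ✓
  (3) e=F, r=F — same ✓
  (4) {u, e, c, r}: 1 true — at most one ✓
  (5) {u, k}: 1/2 true — not all ✓
  (6) d=T ⇒ b: T ✓
  (7) r=F, e=F — not both ✓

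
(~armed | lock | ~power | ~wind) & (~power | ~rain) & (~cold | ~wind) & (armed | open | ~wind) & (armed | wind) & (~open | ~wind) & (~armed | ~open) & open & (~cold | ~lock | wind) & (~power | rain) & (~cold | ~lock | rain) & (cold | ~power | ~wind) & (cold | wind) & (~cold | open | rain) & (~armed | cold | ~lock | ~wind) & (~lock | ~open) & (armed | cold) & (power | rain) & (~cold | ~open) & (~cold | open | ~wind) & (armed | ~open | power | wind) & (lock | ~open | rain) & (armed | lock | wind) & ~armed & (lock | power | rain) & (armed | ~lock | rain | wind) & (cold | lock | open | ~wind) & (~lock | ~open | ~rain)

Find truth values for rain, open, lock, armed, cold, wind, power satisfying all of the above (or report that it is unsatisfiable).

Case open = True:
  (~open | ~wind) forces wind = False.
  (armed | wind) forces armed = True.
  Clause (~armed | ~open) is falsified — contradiction.
Case open = False:
  Clause (open) is falsified — contradiction.
Both cases fail, so the formula is unsatisfiable.

UNSATISFIABLE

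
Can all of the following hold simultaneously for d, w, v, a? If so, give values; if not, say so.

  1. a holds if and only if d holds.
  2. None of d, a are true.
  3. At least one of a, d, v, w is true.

d: False, w: True, v: True, a: False

  (1) a=F, d=F — same ✓
  (2) {d, a}: 0 true — none ✓
  (3) {a, d, v, w}: 2 true — at least one ✓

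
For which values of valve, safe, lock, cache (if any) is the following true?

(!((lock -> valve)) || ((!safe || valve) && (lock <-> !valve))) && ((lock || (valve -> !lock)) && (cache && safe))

valve: True, safe: True, lock: False, cache: True

  !((lock -> valve)) || ((!safe || valve) && (lock <-> !valve)) = True
    !((lock -> valve)) = False
      lock -> valve = True
    (!safe || valve) && (lock <-> !valve) = True
      !safe || valve = True
        !safe = False
      lock <-> !valve = True
        !valve = False
  (lock || (valve -> !lock)) && (cache && safe) = True
    lock || (valve -> !lock) = True
      valve -> !lock = True
        !lock = True
    cache && safe = True
Both conjuncts True, so the formula holds.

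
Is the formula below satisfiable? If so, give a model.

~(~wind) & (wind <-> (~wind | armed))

wind: True, armed: True

  ~(~wind) = True
    ~wind = False
  wind <-> (~wind | armed) = True
    ~wind | armed = True
      ~wind = False
Both conjuncts True, so the formula holds.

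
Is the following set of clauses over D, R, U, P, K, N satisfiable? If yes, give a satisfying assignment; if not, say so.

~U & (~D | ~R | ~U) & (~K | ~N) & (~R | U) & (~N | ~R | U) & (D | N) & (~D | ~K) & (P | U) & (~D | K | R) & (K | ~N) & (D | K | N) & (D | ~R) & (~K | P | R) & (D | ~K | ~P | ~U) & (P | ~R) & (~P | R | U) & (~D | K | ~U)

Case U = True:
  Clause (~U) is falsified — contradiction.
Case U = False:
  (~R | U) forces R = False.
  (P | U) forces P = True.
  Clause (~P | R | U) is falsified — contradiction.
Both cases fail, so the formula is unsatisfiable.

Unsatisfiable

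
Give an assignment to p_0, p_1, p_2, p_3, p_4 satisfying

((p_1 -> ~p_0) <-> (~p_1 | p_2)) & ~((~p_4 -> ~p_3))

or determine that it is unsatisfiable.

p_0 = False, p_1 = True, p_2 = True, p_3 = True, p_4 = False

  (p_1 -> ~p_0) <-> (~p_1 | p_2) = True
    p_1 -> ~p_0 = True
      ~p_0 = True
    ~p_1 | p_2 = True
      ~p_1 = False
  ~((~p_4 -> ~p_3)) = True
    ~p_4 -> ~p_3 = False
      ~p_4 = True
      ~p_3 = False
Both conjuncts True, so the formula holds.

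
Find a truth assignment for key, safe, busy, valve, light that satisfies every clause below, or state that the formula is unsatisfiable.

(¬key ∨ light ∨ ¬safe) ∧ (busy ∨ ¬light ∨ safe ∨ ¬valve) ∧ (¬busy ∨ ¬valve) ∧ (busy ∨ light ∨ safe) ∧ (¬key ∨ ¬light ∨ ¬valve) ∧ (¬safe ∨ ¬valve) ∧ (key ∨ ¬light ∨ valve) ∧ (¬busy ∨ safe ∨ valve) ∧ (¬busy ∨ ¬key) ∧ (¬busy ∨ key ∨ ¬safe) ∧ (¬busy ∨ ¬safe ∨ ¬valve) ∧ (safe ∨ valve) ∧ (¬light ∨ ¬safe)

Set key = False.
Try safe = False:
  (safe ∨ valve) forces valve = True.
  (¬busy ∨ ¬valve) forces busy = False.
  (busy ∨ ¬light ∨ safe ∨ ¬valve) forces light = False.
  clause (busy ∨ light ∨ safe) is falsified — backtrack.
So safe = True.
  then (¬safe ∨ ¬valve) forces valve = False.
  then (key ∨ ¬light ∨ valve) forces light = False.
  then (¬busy ∨ key ∨ ¬safe) forces busy = False.
All clauses satisfied.

key: False, safe: True, busy: False, valve: False, light: False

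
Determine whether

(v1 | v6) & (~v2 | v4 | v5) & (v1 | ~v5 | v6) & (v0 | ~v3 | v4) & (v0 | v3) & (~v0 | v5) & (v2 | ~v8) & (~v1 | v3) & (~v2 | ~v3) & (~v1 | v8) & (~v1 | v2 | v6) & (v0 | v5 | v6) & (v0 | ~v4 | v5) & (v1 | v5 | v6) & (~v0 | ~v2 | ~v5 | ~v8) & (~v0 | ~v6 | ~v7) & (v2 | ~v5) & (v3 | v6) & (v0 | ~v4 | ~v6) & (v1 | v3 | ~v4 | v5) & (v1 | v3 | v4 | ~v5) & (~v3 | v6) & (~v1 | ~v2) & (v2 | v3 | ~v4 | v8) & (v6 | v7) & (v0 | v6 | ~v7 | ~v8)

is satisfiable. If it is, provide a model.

v0=T; v1=F; v2=T; v3=F; v4=T; v5=T; v6=T; v7=F; v8=F

Set v0 = True.
  then (~v0 | v5) forces v5 = True.
  then (v2 | ~v5) forces v2 = True.
  then (~v1 | ~v2) forces v1 = False.
  then (v1 | v6) forces v6 = True.
  then (~v2 | ~v3) forces v3 = False.
  then (~v0 | ~v2 | ~v5 | ~v8) forces v8 = False.
  then (~v0 | ~v6 | ~v7) forces v7 = False.
  then (v1 | v3 | v4 | ~v5) forces v4 = True.
All clauses satisfied.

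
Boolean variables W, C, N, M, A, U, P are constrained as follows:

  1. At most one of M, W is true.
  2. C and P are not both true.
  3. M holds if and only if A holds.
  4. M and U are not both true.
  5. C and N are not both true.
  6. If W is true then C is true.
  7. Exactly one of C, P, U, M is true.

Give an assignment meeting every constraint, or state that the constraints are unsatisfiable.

W: True, C: True, N: False, M: False, A: False, U: False, P: False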